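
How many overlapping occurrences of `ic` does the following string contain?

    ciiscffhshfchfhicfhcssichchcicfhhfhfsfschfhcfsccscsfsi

3

Sliding a length-2 window over the 54 characters (53 positions):
  position 16–17: ic
  position 23–24: ic
  position 29–30: ic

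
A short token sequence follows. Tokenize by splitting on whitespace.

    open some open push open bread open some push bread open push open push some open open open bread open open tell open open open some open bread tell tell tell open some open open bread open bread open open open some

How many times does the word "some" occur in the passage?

6

Scanning the 42 tokens for "some":
  position 2: some
  position 8: some
  position 15: some
  position 26: some
  position 33: some
  position 42: some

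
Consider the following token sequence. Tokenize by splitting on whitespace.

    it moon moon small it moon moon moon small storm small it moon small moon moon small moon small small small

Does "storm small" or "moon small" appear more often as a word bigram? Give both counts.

"moon small" (5 vs 1)

"storm small": 1 occurrence
"moon small": 5 occurrences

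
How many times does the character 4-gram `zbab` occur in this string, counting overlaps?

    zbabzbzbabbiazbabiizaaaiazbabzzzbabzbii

5

Sliding a length-4 window over the 39 characters (36 positions):
  position 1–4: zbab
  position 7–10: zbab
  position 14–17: zbab
  position 26–29: zbab
  position 32–35: zbab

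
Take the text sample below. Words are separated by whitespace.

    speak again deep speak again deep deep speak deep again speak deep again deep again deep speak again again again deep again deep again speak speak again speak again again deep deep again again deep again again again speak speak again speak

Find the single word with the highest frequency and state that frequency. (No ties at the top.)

"again", 19 times

Unigram frequencies (highest first):
  again: 19
  deep: 12
  speak: 11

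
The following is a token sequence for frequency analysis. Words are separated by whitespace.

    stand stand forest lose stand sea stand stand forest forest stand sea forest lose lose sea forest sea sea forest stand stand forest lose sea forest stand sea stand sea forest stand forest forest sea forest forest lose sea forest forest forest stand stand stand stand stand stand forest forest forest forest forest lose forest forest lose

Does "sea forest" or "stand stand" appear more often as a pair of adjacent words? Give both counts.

"sea forest": 7 occurrences
"stand stand": 8 occurrences

"stand stand" (8 vs 7)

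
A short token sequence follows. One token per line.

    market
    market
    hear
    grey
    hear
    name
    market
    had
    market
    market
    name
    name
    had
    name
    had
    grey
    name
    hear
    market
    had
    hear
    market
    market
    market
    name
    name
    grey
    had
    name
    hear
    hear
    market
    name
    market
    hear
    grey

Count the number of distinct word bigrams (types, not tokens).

36 tokens → 35 bigram windows in total.
Repeated bigrams (each contributes count−1 duplicates):
  market market: 4
  hear market: 3
  market name: 3
  had name: 2
  hear grey: 2
  market had: 2
  market hear: 2
  name had: 2
  … (3 more repeated)
15 duplicate windows → 35 − 15 = 20 distinct.

20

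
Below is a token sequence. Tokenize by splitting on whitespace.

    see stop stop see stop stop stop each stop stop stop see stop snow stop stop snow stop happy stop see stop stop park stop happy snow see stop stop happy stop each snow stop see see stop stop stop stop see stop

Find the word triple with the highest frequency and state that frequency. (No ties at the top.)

Trigram frequencies (highest first):
  see stop stop: 5
  stop see stop: 4
  stop stop stop: 4
  stop stop see: 3
  stop snow stop: 2
  stop happy stop: 2
  … (21 more, each ≤ 1)

"see stop stop", 5 times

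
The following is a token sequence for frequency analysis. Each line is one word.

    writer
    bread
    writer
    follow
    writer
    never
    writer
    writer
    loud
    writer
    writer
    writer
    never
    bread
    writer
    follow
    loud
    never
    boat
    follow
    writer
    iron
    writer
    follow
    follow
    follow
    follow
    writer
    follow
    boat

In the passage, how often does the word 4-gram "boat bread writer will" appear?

Scanning the 27 overlapping 4-gram windows for "boat bread writer will":
  (none found)

0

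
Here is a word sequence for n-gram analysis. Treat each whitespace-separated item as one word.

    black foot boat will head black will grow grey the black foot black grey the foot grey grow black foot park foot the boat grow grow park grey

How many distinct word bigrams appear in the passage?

24

28 tokens → 27 bigram windows in total.
Repeated bigrams (each contributes count−1 duplicates):
  black foot: 3
  grey the: 2
3 duplicate windows → 27 − 3 = 24 distinct.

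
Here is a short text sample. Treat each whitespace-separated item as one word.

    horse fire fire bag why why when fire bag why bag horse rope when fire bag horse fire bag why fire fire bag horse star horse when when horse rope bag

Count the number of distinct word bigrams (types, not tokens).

31 tokens → 30 bigram windows in total.
Repeated bigrams (each contributes count−1 duplicates):
  fire bag: 5
  bag horse: 3
  bag why: 3
  fire fire: 2
  horse fire: 2
  horse rope: 2
  when fire: 2
12 duplicate windows → 30 − 12 = 18 distinct.

18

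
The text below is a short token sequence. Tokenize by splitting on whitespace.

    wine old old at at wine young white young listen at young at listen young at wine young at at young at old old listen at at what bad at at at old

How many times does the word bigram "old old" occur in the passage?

2

Scanning the 32 overlapping bigram windows for "old old":
  position 2–3: old old
  position 23–24: old old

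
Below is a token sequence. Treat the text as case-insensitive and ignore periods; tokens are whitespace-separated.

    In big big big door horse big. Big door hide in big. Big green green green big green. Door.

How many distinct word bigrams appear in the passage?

11

19 tokens → 18 bigram windows in total.
Repeated bigrams (each contributes count−1 duplicates):
  big big: 4
  big door: 2
  big green: 2
  green green: 2
  in big: 2
7 duplicate windows → 18 − 7 = 11 distinct.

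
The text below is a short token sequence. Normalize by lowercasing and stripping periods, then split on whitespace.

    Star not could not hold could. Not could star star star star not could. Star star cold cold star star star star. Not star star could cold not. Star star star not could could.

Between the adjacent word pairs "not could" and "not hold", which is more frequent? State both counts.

"not could" (4 vs 1)

"not could": 4 occurrences
"not hold": 1 occurrence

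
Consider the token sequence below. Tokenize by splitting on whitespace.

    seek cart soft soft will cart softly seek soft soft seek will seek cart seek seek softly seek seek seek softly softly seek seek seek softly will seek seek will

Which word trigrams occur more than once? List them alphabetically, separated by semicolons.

Trigram counts meeting the condition (more than once):
  seek seek seek: 2
  seek seek softly: 3
  softly seek seek: 2

seek seek seek; seek seek softly; softly seek seek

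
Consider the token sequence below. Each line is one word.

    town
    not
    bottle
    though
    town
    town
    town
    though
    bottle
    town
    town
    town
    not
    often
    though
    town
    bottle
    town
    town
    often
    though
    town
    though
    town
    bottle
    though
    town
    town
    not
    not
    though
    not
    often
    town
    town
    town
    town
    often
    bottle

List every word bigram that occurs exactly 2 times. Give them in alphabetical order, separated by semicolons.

bottle though; bottle town; not often; often though; town bottle; town often; town though

Bigram counts meeting the condition (exactly 2 times):
  bottle though: 2
  bottle town: 2
  not often: 2
  often though: 2
  town bottle: 2
  town often: 2
  town though: 2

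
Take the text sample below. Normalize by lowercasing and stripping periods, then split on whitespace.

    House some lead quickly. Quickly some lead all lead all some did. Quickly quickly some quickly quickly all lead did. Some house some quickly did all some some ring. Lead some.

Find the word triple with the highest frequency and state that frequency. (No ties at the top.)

"quickly quickly some", 2 times

Trigram frequencies (highest first):
  quickly quickly some: 2
  house some lead: 1
  some lead quickly: 1
  lead quickly quickly: 1
  quickly some lead: 1
  some lead all: 1
  … (22 more, each ≤ 1)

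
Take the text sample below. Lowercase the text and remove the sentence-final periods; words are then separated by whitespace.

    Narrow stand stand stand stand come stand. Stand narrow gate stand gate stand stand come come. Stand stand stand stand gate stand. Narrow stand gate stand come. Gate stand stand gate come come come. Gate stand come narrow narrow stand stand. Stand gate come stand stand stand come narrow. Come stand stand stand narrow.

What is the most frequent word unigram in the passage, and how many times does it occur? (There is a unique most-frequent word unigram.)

"stand", 28 times

Unigram frequencies (highest first):
  stand: 28
  come: 11
  gate: 8
  narrow: 7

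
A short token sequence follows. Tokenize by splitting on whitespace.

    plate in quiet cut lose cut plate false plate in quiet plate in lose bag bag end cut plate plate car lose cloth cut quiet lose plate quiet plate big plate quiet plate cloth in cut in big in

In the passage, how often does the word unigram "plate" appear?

Scanning the 39 tokens for "plate":
  position 1: plate
  position 7: plate
  position 9: plate
  position 12: plate
  position 19: plate
  position 20: plate
  position 27: plate
  position 29: plate
  position 31: plate
  position 33: plate

10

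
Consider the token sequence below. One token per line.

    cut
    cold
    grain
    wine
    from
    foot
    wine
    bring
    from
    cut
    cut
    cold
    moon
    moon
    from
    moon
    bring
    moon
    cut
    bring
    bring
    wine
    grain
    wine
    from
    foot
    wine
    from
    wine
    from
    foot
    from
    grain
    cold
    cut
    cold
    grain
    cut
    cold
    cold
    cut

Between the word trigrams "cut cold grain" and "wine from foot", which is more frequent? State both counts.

"cut cold grain": 2 occurrences
"wine from foot": 3 occurrences

"wine from foot" (3 vs 2)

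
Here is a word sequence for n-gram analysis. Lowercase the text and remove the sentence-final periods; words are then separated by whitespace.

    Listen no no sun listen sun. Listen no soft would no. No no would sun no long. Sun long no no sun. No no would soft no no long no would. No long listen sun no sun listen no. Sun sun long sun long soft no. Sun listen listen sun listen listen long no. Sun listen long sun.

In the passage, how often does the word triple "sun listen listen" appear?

2

Scanning the 56 overlapping trigram windows for "sun listen listen":
  position 47–49: sun listen listen
  position 50–52: sun listen listen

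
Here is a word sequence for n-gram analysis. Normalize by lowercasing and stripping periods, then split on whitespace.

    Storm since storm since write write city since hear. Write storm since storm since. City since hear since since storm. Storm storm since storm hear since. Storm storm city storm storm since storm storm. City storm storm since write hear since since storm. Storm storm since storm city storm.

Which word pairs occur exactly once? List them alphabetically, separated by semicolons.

hear write; since city; storm hear; write city; write hear; write storm; write write

Bigram counts meeting the condition (exactly once):
  hear write: 1
  since city: 1
  storm hear: 1
  write city: 1
  write hear: 1
  write storm: 1
  write write: 1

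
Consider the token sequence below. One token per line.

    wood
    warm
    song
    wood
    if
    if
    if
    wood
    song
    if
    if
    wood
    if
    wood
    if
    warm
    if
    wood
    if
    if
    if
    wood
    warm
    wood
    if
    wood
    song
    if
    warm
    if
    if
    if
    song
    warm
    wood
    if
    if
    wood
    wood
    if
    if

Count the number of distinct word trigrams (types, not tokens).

41 tokens → 39 trigram windows in total.
Repeated trigrams (each contributes count−1 duplicates):
  if if wood: 4
  wood if if: 4
  if if if: 3
  if wood if: 3
  if warm if: 2
  if wood song: 2
  warm wood if: 2
  wood if wood: 2
  … (1 more repeated)
15 duplicate windows → 39 − 15 = 24 distinct.

24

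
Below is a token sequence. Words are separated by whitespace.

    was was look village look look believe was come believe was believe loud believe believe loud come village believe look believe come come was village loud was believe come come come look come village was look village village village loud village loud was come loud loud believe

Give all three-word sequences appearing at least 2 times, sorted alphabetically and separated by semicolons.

believe come come; village loud was; was look village

Trigram counts meeting the condition (at least 2 times):
  believe come come: 2
  village loud was: 2
  was look village: 2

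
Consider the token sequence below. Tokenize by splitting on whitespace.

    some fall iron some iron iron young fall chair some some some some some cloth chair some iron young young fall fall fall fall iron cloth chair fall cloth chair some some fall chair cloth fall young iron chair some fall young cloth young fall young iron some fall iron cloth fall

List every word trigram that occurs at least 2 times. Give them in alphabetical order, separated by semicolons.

chair some some; cloth chair some; fall fall fall; fall iron cloth; fall young iron; some fall iron; some some some

Trigram counts meeting the condition (at least 2 times):
  chair some some: 2
  cloth chair some: 2
  fall fall fall: 2
  fall iron cloth: 2
  fall young iron: 2
  some fall iron: 2
  some some some: 3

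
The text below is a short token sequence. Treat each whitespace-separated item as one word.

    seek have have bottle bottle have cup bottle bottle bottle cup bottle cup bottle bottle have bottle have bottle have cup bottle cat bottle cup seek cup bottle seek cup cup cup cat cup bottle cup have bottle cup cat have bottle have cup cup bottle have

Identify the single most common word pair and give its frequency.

"cup bottle", 7 times

Bigram frequencies (highest first):
  cup bottle: 7
  bottle have: 6
  have bottle: 5
  bottle cup: 5
  bottle bottle: 4
  have cup: 3
  … (12 more, each ≤ 3)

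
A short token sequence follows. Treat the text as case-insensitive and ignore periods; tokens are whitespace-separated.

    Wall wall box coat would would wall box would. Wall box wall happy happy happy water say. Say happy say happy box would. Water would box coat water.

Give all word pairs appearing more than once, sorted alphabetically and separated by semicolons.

Bigram counts meeting the condition (more than once):
  box coat: 2
  box would: 2
  happy happy: 2
  say happy: 2
  wall box: 3
  would wall: 2

box coat; box would; happy happy; say happy; wall box; would wall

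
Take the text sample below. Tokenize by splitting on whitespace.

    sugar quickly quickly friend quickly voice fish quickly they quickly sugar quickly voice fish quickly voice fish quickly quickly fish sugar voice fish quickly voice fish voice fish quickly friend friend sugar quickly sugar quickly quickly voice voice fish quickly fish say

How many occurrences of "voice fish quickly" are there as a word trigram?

Scanning the 40 overlapping trigram windows for "voice fish quickly":
  position 6–8: voice fish quickly
  position 13–15: voice fish quickly
  position 16–18: voice fish quickly
  position 22–24: voice fish quickly
  position 27–29: voice fish quickly
  position 38–40: voice fish quickly

6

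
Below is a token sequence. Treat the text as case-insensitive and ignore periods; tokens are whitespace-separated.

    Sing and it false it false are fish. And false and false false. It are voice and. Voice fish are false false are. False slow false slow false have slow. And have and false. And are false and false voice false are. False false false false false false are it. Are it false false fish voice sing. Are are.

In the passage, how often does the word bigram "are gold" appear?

Scanning the 58 overlapping bigram windows for "are gold":
  (none found)

0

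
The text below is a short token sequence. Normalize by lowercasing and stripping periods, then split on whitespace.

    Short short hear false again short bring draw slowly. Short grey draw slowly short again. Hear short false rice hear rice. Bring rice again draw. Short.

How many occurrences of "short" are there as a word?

Scanning the 26 tokens for "short":
  position 1: short
  position 2: short
  position 6: short
  position 10: short
  position 14: short
  position 17: short
  position 26: short

7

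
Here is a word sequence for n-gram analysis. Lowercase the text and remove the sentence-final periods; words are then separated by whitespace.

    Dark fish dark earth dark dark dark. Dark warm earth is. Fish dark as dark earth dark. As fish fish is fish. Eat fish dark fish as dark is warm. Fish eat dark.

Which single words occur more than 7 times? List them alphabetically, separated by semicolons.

Unigram counts meeting the condition (more than 7 times):
  dark: 12
  fish: 8

dark; fish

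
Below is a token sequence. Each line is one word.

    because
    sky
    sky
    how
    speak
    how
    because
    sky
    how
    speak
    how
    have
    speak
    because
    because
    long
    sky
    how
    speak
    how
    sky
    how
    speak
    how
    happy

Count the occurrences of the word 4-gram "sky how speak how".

4

Scanning the 22 overlapping 4-gram windows for "sky how speak how":
  position 3–6: sky how speak how
  position 8–11: sky how speak how
  position 17–20: sky how speak how
  position 21–24: sky how speak how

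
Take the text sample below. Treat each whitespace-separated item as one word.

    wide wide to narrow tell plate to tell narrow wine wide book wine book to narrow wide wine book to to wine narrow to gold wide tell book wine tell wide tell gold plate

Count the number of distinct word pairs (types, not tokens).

28

34 tokens → 33 bigram windows in total.
Repeated bigrams (each contributes count−1 duplicates):
  book to: 2
  book wine: 2
  to narrow: 2
  wide tell: 2
  wine book: 2
5 duplicate windows → 33 − 5 = 28 distinct.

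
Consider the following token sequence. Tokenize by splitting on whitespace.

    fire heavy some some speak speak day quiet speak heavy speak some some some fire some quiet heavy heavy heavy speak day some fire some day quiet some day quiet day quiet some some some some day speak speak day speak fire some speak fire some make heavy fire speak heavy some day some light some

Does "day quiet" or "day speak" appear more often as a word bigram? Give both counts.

"day quiet": 4 occurrences
"day speak": 2 occurrences

"day quiet" (4 vs 2)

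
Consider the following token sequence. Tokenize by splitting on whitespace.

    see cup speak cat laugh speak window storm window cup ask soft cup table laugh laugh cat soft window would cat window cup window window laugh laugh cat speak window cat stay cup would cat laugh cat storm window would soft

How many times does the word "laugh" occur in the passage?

Scanning the 41 tokens for "laugh":
  position 5: laugh
  position 15: laugh
  position 16: laugh
  position 26: laugh
  position 27: laugh
  position 36: laugh

6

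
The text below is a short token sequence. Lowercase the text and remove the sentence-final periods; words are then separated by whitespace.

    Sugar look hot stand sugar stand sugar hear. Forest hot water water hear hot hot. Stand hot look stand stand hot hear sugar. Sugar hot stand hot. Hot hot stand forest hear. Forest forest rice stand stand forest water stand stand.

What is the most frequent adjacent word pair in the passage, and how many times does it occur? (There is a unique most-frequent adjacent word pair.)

Bigram frequencies (highest first):
  hot stand: 4
  hot hot: 3
  stand hot: 3
  stand stand: 3
  stand sugar: 2
  hear forest: 2
  … (22 more, each ≤ 2)

"hot stand", 4 times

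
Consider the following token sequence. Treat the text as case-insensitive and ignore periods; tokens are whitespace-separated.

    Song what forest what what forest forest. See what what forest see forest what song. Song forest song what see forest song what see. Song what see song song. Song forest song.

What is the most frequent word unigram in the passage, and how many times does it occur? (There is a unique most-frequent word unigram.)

"song", 10 times

Unigram frequencies (highest first):
  song: 10
  what: 9
  forest: 8
  see: 5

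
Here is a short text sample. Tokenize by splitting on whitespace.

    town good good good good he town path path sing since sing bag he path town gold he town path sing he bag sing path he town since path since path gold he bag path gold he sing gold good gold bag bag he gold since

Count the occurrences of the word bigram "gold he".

3

Scanning the 45 overlapping bigram windows for "gold he":
  position 17–18: gold he
  position 32–33: gold he
  position 36–37: gold he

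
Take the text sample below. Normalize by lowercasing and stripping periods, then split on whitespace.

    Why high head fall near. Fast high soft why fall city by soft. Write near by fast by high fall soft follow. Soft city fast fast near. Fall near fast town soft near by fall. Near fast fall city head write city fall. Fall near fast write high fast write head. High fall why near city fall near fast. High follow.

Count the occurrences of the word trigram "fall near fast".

5

Scanning the 59 overlapping trigram windows for "fall near fast":
  position 4–6: fall near fast
  position 28–30: fall near fast
  position 35–37: fall near fast
  position 44–46: fall near fast
  position 57–59: fall near fast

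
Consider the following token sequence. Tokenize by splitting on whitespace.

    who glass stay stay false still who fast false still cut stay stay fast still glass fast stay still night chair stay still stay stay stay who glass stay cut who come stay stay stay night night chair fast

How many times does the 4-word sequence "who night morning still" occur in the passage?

0

Scanning the 36 overlapping 4-gram windows for "who night morning still":
  (none found)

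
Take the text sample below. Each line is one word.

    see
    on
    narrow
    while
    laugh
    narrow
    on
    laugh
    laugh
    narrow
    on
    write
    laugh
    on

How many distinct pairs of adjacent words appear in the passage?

14 tokens → 13 bigram windows in total.
Repeated bigrams (each contributes count−1 duplicates):
  laugh narrow: 2
  narrow on: 2
2 duplicate windows → 13 − 2 = 11 distinct.

11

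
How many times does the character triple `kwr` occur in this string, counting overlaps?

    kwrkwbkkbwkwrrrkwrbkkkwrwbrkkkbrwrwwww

4

Sliding a length-3 window over the 38 characters (36 positions):
  position 1–3: kwr
  position 11–13: kwr
  position 16–18: kwr
  position 22–24: kwr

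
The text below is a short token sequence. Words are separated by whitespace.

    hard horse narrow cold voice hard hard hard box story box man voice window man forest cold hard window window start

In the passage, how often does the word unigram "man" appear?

2

Scanning the 21 tokens for "man":
  position 12: man
  position 15: man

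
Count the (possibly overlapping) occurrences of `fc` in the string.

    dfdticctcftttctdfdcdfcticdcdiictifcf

2

Sliding a length-2 window over the 36 characters (35 positions):
  position 21–22: fc
  position 34–35: fc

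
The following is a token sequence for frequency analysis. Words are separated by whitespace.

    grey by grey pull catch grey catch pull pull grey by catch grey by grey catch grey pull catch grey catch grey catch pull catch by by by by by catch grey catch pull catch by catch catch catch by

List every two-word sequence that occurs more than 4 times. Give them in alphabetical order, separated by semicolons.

Bigram counts meeting the condition (more than 4 times):
  catch grey: 6
  grey catch: 5

catch grey; grey catch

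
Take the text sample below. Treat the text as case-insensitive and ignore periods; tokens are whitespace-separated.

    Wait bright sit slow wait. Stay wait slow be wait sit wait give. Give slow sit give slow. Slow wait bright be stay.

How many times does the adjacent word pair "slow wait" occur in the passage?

2

Scanning the 22 overlapping bigram windows for "slow wait":
  position 4–5: slow wait
  position 19–20: slow wait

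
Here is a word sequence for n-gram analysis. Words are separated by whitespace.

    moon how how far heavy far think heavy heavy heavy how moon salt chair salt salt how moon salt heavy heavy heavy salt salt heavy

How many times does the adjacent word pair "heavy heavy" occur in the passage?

Scanning the 24 overlapping bigram windows for "heavy heavy":
  position 8–9: heavy heavy
  position 9–10: heavy heavy
  position 20–21: heavy heavy
  position 21–22: heavy heavy

4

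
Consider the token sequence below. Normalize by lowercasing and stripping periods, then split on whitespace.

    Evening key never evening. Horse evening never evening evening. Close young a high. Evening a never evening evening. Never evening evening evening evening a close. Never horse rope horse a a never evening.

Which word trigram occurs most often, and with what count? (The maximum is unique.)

Trigram frequencies (highest first):
  never evening evening: 3
  evening never evening: 2
  a never evening: 2
  evening evening evening: 2
  evening key never: 1
  key never evening: 1
  … (20 more, each ≤ 1)

"never evening evening", 3 times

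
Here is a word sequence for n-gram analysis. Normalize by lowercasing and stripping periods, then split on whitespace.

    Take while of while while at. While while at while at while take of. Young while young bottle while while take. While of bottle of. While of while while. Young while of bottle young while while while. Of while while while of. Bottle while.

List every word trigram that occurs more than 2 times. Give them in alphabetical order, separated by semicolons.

Trigram counts meeting the condition (more than 2 times):
  of while while: 3
  while at while: 3
  while of bottle: 3
  while of while: 3

of while while; while at while; while of bottle; while of while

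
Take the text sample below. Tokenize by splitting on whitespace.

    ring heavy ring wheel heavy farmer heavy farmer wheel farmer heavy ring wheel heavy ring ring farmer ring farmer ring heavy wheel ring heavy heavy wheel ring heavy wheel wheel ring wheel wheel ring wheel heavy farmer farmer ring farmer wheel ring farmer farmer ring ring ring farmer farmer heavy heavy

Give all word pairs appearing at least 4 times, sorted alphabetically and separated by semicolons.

farmer ring; ring farmer; ring heavy; ring wheel; wheel ring

Bigram counts meeting the condition (at least 4 times):
  farmer ring: 4
  ring farmer: 5
  ring heavy: 4
  ring wheel: 4
  wheel ring: 5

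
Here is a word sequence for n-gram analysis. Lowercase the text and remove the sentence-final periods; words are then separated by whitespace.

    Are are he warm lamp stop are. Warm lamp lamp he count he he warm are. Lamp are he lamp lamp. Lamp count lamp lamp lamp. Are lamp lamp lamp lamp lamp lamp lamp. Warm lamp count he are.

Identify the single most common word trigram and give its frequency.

"lamp lamp lamp", 7 times

Trigram frequencies (highest first):
  lamp lamp lamp: 7
  are are he: 1
  are he warm: 1
  he warm lamp: 1
  warm lamp stop: 1
  lamp stop are: 1
  … (25 more, each ≤ 1)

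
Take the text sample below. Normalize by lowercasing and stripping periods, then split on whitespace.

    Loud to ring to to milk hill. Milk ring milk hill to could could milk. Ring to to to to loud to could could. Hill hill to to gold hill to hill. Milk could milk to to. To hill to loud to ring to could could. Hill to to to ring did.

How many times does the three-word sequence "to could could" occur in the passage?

Scanning the 50 overlapping trigram windows for "to could could":
  position 12–14: to could could
  position 22–24: to could could
  position 44–46: to could could

3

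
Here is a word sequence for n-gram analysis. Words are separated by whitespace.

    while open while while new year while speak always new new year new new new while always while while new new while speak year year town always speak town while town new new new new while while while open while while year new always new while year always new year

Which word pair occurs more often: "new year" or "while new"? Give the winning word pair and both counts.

"new year": 3 occurrences
"while new": 2 occurrences

"new year" (3 vs 2)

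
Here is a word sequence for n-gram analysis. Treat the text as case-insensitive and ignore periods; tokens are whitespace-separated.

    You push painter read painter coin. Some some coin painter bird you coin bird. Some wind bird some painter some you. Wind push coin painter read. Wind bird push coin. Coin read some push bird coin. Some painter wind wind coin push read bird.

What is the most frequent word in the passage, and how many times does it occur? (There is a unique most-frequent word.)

"coin", 8 times

Unigram frequencies (highest first):
  coin: 8
  some: 7
  painter: 6
  bird: 6
  push: 5
  wind: 5
  … (2 more, each ≤ 4)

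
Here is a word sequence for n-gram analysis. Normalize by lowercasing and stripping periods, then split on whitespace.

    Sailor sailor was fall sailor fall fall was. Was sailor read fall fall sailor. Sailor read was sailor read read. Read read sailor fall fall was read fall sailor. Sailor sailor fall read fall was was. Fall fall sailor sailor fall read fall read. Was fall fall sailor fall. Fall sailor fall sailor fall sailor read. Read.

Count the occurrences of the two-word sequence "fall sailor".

8

Scanning the 56 overlapping bigram windows for "fall sailor":
  position 4–5: fall sailor
  position 13–14: fall sailor
  position 28–29: fall sailor
  position 38–39: fall sailor
  position 47–48: fall sailor
  position 50–51: fall sailor
  position 52–53: fall sailor
  position 54–55: fall sailor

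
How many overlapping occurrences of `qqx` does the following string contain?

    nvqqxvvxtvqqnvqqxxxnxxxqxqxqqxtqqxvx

Sliding a length-3 window over the 36 characters (34 positions):
  position 3–5: qqx
  position 15–17: qqx
  position 28–30: qqx
  position 32–34: qqx

4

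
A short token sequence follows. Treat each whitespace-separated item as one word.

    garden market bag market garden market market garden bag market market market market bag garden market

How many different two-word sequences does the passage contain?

7

16 tokens → 15 bigram windows in total.
Repeated bigrams (each contributes count−1 duplicates):
  market market: 4
  garden market: 3
  bag market: 2
  market bag: 2
  market garden: 2
8 duplicate windows → 15 − 8 = 7 distinct.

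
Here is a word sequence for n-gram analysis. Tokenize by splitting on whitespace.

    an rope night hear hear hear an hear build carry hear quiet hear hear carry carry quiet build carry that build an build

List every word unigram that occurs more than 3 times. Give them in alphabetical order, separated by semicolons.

build; carry; hear

Unigram counts meeting the condition (more than 3 times):
  build: 4
  carry: 4
  hear: 7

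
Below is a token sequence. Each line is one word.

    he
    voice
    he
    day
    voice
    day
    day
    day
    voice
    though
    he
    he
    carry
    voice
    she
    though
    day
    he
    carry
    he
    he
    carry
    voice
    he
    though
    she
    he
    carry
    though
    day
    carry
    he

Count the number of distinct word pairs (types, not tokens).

32 tokens → 31 bigram windows in total.
Repeated bigrams (each contributes count−1 duplicates):
  he carry: 4
  carry he: 2
  carry voice: 2
  day day: 2
  day voice: 2
  he he: 2
  though day: 2
  voice he: 2
10 duplicate windows → 31 − 10 = 21 distinct.

21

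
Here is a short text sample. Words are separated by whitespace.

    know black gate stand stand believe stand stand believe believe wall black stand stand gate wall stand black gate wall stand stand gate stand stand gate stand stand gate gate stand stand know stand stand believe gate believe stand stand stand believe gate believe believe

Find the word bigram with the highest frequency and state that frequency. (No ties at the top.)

"stand stand", 10 times

Bigram frequencies (highest first):
  stand stand: 10
  gate stand: 4
  stand believe: 4
  stand gate: 4
  black gate: 2
  believe stand: 2
  … (13 more, each ≤ 2)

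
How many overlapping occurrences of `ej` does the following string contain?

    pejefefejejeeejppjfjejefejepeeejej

Sliding a length-2 window over the 34 characters (33 positions):
  position 2–3: ej
  position 8–9: ej
  position 10–11: ej
  position 14–15: ej
  position 21–22: ej
  position 25–26: ej
  position 31–32: ej
  position 33–34: ej

8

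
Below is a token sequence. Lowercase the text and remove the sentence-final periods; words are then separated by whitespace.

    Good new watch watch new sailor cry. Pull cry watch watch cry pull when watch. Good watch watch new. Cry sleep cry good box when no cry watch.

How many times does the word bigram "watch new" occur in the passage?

Scanning the 27 overlapping bigram windows for "watch new":
  position 4–5: watch new
  position 18–19: watch new

2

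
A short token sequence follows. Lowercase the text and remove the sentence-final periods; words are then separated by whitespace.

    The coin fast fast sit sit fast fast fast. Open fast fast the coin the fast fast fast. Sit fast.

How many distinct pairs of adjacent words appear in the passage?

11

20 tokens → 19 bigram windows in total.
Repeated bigrams (each contributes count−1 duplicates):
  fast fast: 6
  fast sit: 2
  sit fast: 2
  the coin: 2
8 duplicate windows → 19 − 8 = 11 distinct.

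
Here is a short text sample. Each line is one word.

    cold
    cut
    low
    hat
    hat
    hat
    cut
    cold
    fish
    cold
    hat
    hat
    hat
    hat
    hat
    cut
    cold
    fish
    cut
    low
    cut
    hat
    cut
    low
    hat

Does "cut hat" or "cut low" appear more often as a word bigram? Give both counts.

"cut low" (3 vs 1)

"cut hat": 1 occurrence
"cut low": 3 occurrences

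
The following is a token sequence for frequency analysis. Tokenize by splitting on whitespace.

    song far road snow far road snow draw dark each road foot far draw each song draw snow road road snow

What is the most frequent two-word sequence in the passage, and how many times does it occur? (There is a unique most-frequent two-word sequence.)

Bigram frequencies (highest first):
  road snow: 3
  far road: 2
  song far: 1
  snow far: 1
  snow draw: 1
  draw dark: 1
  … (11 more, each ≤ 1)

"road snow", 3 times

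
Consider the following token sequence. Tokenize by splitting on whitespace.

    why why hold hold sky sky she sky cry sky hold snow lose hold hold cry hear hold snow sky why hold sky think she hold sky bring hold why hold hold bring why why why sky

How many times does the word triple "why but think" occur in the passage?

0

Scanning the 35 overlapping trigram windows for "why but think":
  (none found)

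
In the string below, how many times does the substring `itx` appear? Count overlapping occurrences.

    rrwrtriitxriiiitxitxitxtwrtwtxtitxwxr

5

Sliding a length-3 window over the 37 characters (35 positions):
  position 8–10: itx
  position 15–17: itx
  position 18–20: itx
  position 21–23: itx
  position 32–34: itx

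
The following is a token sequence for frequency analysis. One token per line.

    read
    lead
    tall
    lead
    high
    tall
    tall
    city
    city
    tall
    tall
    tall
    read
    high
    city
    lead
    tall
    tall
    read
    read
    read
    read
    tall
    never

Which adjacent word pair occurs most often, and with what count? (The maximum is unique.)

"tall tall", 4 times

Bigram frequencies (highest first):
  tall tall: 4
  read read: 3
  lead tall: 2
  tall read: 2
  read lead: 1
  tall lead: 1
  … (10 more, each ≤ 1)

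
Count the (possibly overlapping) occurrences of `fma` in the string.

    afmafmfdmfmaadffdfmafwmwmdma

3

Sliding a length-3 window over the 28 characters (26 positions):
  position 2–4: fma
  position 10–12: fma
  position 18–20: fma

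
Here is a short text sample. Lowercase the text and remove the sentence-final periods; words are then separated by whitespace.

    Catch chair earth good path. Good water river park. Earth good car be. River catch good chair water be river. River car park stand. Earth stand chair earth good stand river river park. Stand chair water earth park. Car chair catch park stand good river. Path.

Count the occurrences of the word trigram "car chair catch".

1

Scanning the 44 overlapping trigram windows for "car chair catch":
  position 39–41: car chair catch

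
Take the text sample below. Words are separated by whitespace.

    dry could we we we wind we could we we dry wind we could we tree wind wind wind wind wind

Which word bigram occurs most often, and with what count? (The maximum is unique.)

"wind wind", 4 times

Bigram frequencies (highest first):
  wind wind: 4
  could we: 3
  we we: 3
  wind we: 2
  we could: 2
  dry could: 1
  … (5 more, each ≤ 1)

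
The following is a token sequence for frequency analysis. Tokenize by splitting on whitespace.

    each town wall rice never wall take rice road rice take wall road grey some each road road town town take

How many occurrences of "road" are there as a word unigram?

4

Scanning the 21 tokens for "road":
  position 9: road
  position 13: road
  position 17: road
  position 18: road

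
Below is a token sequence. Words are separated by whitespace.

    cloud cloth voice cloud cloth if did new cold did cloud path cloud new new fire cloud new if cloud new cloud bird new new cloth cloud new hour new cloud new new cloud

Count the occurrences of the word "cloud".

Scanning the 34 tokens for "cloud":
  position 1: cloud
  position 4: cloud
  position 11: cloud
  position 13: cloud
  position 17: cloud
  position 20: cloud
  position 22: cloud
  position 27: cloud
  position 31: cloud
  position 34: cloud

10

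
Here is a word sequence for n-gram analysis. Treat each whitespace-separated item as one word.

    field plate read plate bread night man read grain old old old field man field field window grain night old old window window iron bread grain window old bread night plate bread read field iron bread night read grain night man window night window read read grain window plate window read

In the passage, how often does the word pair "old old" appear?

Scanning the 50 overlapping bigram windows for "old old":
  position 10–11: old old
  position 11–12: old old
  position 20–21: old old

3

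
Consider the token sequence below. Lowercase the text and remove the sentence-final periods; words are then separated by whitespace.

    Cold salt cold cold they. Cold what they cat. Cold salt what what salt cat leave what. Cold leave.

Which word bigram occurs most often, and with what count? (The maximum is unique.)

"cold salt", 2 times

Bigram frequencies (highest first):
  cold salt: 2
  salt cold: 1
  cold cold: 1
  cold they: 1
  they cold: 1
  cold what: 1
  … (11 more, each ≤ 1)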